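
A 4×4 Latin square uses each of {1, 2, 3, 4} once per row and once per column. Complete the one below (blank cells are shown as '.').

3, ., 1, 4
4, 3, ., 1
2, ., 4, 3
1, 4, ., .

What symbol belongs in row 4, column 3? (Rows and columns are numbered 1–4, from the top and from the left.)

3

(r1,c2) = 2
(r2,c3) = 2
(r3,c2) = 1
(r4,c3) = 3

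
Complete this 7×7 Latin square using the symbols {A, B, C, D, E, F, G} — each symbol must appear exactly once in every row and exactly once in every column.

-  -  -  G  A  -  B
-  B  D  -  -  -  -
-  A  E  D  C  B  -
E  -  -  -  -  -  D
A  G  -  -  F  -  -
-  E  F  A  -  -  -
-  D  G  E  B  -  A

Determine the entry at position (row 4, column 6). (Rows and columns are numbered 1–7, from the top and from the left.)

At row 1, column 3: row 1 has {A,B,G}; column 3 has {D,E,F,G}; that leaves C.
At row 4, column 5: row 4 has {D,E}; column 5 has {A,B,C,F}; that leaves G.
At row 5, column 3: row 5 has {A,F,G}; column 3 has {C,D,E,F,G}; that leaves B.
At row 5, column 4: row 5 has {A,B,F,G}; column 4 has {A,D,E,G}; that leaves C.
At row 5, column 7: row 5 has {A,B,C,F,G}; column 7 has {A,B,D}; that leaves E.
At row 6, column 5: row 6 has {A,E,F}; column 5 has {A,B,C,F,G}; that leaves D.
At row 1, column 2: row 1 has {A,B,C,G}; column 2 has {A,B,D,E,G}; that leaves F.
At row 2, column 4: row 2 has {B,D}; column 4 has {A,C,D,E,G}; that leaves F.
At row 2, column 5: row 2 has {B,D,F}; column 5 has {A,B,C,D,F,G}; that leaves E.
At row 4, column 2: row 4 has {D,E,G}; column 2 has {A,B,D,E,F,G}; that leaves C.
At row 4, column 3: row 4 has {C,D,E,G}; column 3 has {B,C,D,E,F,G}; that leaves A.
At row 4, column 4: row 4 has {A,C,D,E,G}; column 4 has {A,C,D,E,F,G}; that leaves B.
At row 4, column 6: row 4 has {A,B,C,D,E,G}; column 6 has {B}; that leaves F.

F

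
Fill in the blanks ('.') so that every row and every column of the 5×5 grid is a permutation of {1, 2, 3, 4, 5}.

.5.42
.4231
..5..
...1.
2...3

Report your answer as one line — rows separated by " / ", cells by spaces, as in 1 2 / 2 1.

3 5 1 4 2 / 5 4 2 3 1 / 1 3 5 2 4 / 4 2 3 1 5 / 2 1 4 5 3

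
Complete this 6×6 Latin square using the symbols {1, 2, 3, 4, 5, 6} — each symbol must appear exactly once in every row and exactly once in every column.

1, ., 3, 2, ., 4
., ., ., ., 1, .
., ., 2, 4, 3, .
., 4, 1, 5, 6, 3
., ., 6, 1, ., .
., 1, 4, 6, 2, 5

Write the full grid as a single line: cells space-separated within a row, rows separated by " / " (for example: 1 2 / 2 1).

1 6 3 2 5 4 / 4 2 5 3 1 6 / 6 5 2 4 3 1 / 2 4 1 5 6 3 / 5 3 6 1 4 2 / 3 1 4 6 2 5

Cell (r1,c5): row 1 has {1,2,3,4}; column 5 has {1,2,3,6} → 5.
Cell (r2,c3): row 2 has {1}; column 3 has {1,2,3,4,6} → 5.
Cell (r2,c4): row 2 has {1,5}; column 4 has {1,2,4,5,6} → 3.
Cell (r4,c1): row 4 has {1,3,4,5,6}; column 1 has {1} → 2.
Cell (r5,c5): row 5 has {1,6}; column 5 has {1,2,3,5,6} → 4.
Cell (r5,c6): row 5 has {1,4,6}; column 6 has {3,4,5} → 2.
Cell (r6,c1): row 6 has {1,2,4,5,6}; column 1 has {1,2} → 3.
Cell (r1,c2): row 1 has {1,2,3,4,5}; column 2 has {1,4} → 6.
Cell (r2,c2): row 2 has {1,3,5}; column 2 has {1,4,6} → 2.
Cell (r2,c6): row 2 has {1,2,3,5}; column 6 has {2,3,4,5} → 6.
Cell (r3,c2): row 3 has {2,3,4}; column 2 has {1,2,4,6} → 5.
Cell (r3,c6): row 3 has {2,3,4,5}; column 6 has {2,3,4,5,6} → 1.
Cell (r5,c1): row 5 has {1,2,4,6}; column 1 has {1,2,3} → 5.
Cell (r5,c2): row 5 has {1,2,4,5,6}; column 2 has {1,2,4,5,6} → 3.
Cell (r2,c1): row 2 has {1,2,3,5,6}; column 1 has {1,2,3,5} → 4.
Cell (r3,c1): row 3 has {1,2,3,4,5}; column 1 has {1,2,3,4,5} → 6.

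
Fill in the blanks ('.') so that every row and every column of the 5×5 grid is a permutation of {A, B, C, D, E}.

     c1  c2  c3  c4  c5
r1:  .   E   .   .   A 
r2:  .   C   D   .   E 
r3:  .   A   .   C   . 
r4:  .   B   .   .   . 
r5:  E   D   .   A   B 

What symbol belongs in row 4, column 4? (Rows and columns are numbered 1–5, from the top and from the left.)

E

(r2,c4) = B
(r3,c5) = D
(r4,c5) = C
(r5,c3) = C
(r1,c3) = B
(r1,c4) = D
(r2,c1) = A
(r3,c1) = B
(r3,c3) = E
(r4,c1) = D
(r4,c3) = A
(r4,c4) = E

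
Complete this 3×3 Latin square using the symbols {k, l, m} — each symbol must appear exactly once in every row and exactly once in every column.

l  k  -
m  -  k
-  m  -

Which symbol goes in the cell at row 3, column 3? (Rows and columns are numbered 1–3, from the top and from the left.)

l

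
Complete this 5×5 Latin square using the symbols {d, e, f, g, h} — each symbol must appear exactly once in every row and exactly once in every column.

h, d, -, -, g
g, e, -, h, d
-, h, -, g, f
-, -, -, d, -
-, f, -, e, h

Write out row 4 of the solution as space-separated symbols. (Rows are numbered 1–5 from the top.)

f g h d e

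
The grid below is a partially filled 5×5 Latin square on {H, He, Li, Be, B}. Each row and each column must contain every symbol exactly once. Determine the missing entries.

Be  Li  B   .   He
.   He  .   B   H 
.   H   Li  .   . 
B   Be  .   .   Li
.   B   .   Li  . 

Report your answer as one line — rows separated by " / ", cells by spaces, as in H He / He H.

Be Li B H He / Li He Be B H / He H Li Be B / B Be H He Li / H B He Li Be

(r1,c4): row 1 has {He,Li,Be,B}; column 4 has {Li,B}, so it must be H.
(r2,c1): row 2 has {H,He,B}; column 1 has {Be,B}, so it must be Li.
(r2,c3): row 2 has {H,He,Li,B}; column 3 has {Li,B}, so it must be Be.
(r3,c1): row 3 has {H,Li}; column 1 has {Li,Be,B}, so it must be He.
(r3,c4): row 3 has {H,He,Li}; column 4 has {H,Li,B}, so it must be Be.
(r3,c5): row 3 has {H,He,Li,Be}; column 5 has {H,He,Li}, so it must be B.
(r4,c4): row 4 has {Li,Be,B}; column 4 has {H,Li,Be,B}, so it must be He.
(r5,c1): row 5 has {Li,B}; column 1 has {He,Li,Be,B}, so it must be H.
(r5,c3): row 5 has {H,Li,B}; column 3 has {Li,Be,B}, so it must be He.
(r5,c5): row 5 has {H,He,Li,B}; column 5 has {H,He,Li,B}, so it must be Be.
(r4,c3): row 4 has {He,Li,Be,B}; column 3 has {He,Li,Be,B}, so it must be H.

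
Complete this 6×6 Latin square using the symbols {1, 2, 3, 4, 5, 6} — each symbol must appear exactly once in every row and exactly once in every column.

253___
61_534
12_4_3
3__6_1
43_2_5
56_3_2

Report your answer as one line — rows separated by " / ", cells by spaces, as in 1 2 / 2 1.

2 5 3 1 4 6 / 6 1 2 5 3 4 / 1 2 6 4 5 3 / 3 4 5 6 2 1 / 4 3 1 2 6 5 / 5 6 4 3 1 2

(r1,c4): row 1 has {2,3,5}; column 4 has {2,3,4,5,6}, so it must be 1.
(r1,c6): row 1 has {1,2,3,5}; column 6 has {1,2,3,4,5}, so it must be 6.
(r2,c3): row 2 has {1,3,4,5,6}; column 3 has {3}, so it must be 2.
(r4,c2): row 4 has {1,3,6}; column 2 has {1,2,3,5,6}, so it must be 4.
(r4,c3): row 4 has {1,3,4,6}; column 3 has {2,3}, so it must be 5.
(r4,c5): row 4 has {1,3,4,5,6}; column 5 has {3}, so it must be 2.
(r1,c5): row 1 has {1,2,3,5,6}; column 5 has {2,3}, so it must be 4.
(r3,c3): row 3 has {1,2,3,4}; column 3 has {2,3,5}, so it must be 6.
(r3,c5): row 3 has {1,2,3,4,6}; column 5 has {2,3,4}, so it must be 5.
(r5,c3): row 5 has {2,3,4,5}; column 3 has {2,3,5,6}, so it must be 1.
(r5,c5): row 5 has {1,2,3,4,5}; column 5 has {2,3,4,5}, so it must be 6.
(r6,c3): row 6 has {2,3,5,6}; column 3 has {1,2,3,5,6}, so it must be 4.
(r6,c5): row 6 has {2,3,4,5,6}; column 5 has {2,3,4,5,6}, so it must be 1.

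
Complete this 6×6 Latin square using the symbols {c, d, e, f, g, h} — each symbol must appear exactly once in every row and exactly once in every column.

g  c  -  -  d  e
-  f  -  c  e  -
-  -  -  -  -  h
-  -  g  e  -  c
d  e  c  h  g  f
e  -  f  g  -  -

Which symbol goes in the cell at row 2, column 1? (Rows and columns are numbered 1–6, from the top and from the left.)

h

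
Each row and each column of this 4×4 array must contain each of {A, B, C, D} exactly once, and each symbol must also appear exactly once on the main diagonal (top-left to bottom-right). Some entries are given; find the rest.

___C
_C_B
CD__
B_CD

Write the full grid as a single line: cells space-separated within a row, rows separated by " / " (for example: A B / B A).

(r1,c1) = A
(r1,c2) = B
(r1,c3) = D
(r2,c1) = D
(r2,c3) = A
(r3,c3) = B
(r3,c4) = A
(r4,c2) = A

A B D C / D C A B / C D B A / B A C D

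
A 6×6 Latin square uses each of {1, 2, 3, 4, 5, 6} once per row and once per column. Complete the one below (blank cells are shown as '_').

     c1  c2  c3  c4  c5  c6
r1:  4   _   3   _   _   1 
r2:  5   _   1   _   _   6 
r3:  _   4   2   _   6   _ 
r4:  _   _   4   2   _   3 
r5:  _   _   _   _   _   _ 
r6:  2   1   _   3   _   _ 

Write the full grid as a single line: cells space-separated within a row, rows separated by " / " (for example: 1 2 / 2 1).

(r2,c4): row 2 has {1,5,6}; column 4 has {2,3}, so it must be 4.
(r3,c6): row 3 has {2,4,6}; column 6 has {1,3,6}, so it must be 5.
(r6,c6): row 6 has {1,2,3}; column 6 has {1,3,5,6}, so it must be 4.
(r3,c4): row 3 has {2,4,5,6}; column 4 has {2,3,4}, so it must be 1.
(r5,c6): row 5 is empty so far; column 6 has {1,3,4,5,6}, so it must be 2.
(r6,c5): row 6 has {1,2,3,4}; column 5 has {6}, so it must be 5.
(r1,c5): row 1 has {1,3,4}; column 5 has {5,6}, so it must be 2.
(r2,c5): row 2 has {1,4,5,6}; column 5 has {2,5,6}, so it must be 3.
(r3,c1): row 3 has {1,2,4,5,6}; column 1 has {2,4,5}, so it must be 3.
(r4,c5): row 4 has {2,3,4}; column 5 has {2,3,5,6}, so it must be 1.
(r5,c5): row 5 has {2}; column 5 has {1,2,3,5,6}, so it must be 4.
(r6,c3): row 6 has {1,2,3,4,5}; column 3 has {1,2,3,4}, so it must be 6.
(r2,c2): row 2 has {1,3,4,5,6}; column 2 has {1,4}, so it must be 2.
(r4,c1): row 4 has {1,2,3,4}; column 1 has {2,3,4,5}, so it must be 6.
(r4,c2): row 4 has {1,2,3,4,6}; column 2 has {1,2,4}, so it must be 5.
(r5,c1): row 5 has {2,4}; column 1 has {2,3,4,5,6}, so it must be 1.
(r5,c3): row 5 has {1,2,4}; column 3 has {1,2,3,4,6}, so it must be 5.
(r5,c4): row 5 has {1,2,4,5}; column 4 has {1,2,3,4}, so it must be 6.
(r1,c2): row 1 has {1,2,3,4}; column 2 has {1,2,4,5}, so it must be 6.
(r1,c4): row 1 has {1,2,3,4,6}; column 4 has {1,2,3,4,6}, so it must be 5.
(r5,c2): row 5 has {1,2,4,5,6}; column 2 has {1,2,4,5,6}, so it must be 3.

4 6 3 5 2 1 / 5 2 1 4 3 6 / 3 4 2 1 6 5 / 6 5 4 2 1 3 / 1 3 5 6 4 2 / 2 1 6 3 5 4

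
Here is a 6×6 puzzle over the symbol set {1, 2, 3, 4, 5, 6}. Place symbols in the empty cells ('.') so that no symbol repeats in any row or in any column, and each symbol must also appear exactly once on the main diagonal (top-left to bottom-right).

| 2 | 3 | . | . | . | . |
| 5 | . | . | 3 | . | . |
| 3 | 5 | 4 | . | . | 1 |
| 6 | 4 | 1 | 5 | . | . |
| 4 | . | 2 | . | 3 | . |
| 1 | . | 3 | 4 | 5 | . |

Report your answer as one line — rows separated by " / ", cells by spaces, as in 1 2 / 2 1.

2 3 5 6 1 4 / 5 1 6 3 4 2 / 3 5 4 2 6 1 / 6 4 1 5 2 3 / 4 6 2 1 3 5 / 1 2 3 4 5 6

Cell (r2,c3): row 2 has {3,5}; column 3 has {1,2,3,4} → 6.
Cell (r4,c5): row 4 has {1,4,5,6}; column 5 has {3,5} → 2.
Cell (r4,c6): row 4 has {1,2,4,5,6}; column 6 has {1} → 3.
Cell (r6,c6): row 6 has {1,3,4,5}; column 6 has {1,3}; the diagonal has {2,3,4,5} → 6.
Cell (r1,c3): row 1 has {2,3}; column 3 has {1,2,3,4,6} → 5.
Cell (r1,c6): row 1 has {2,3,5}; column 6 has {1,3,6} → 4.
Cell (r2,c2): row 2 has {3,5,6}; column 2 has {3,4,5}; the diagonal has {2,3,4,5,6} → 1.
Cell (r2,c5): row 2 has {1,3,5,6}; column 5 has {2,3,5} → 4.
Cell (r2,c6): row 2 has {1,3,4,5,6}; column 6 has {1,3,4,6} → 2.
Cell (r3,c5): row 3 has {1,3,4,5}; column 5 has {2,3,4,5} → 6.
Cell (r5,c2): row 5 has {2,3,4}; column 2 has {1,3,4,5} → 6.
Cell (r5,c4): row 5 has {2,3,4,6}; column 4 has {3,4,5} → 1.
Cell (r5,c6): row 5 has {1,2,3,4,6}; column 6 has {1,2,3,4,6} → 5.
Cell (r6,c2): row 6 has {1,3,4,5,6}; column 2 has {1,3,4,5,6} → 2.
Cell (r1,c4): row 1 has {2,3,4,5}; column 4 has {1,3,4,5} → 6.
Cell (r1,c5): row 1 has {2,3,4,5,6}; column 5 has {2,3,4,5,6} → 1.
Cell (r3,c4): row 3 has {1,3,4,5,6}; column 4 has {1,3,4,5,6} → 2.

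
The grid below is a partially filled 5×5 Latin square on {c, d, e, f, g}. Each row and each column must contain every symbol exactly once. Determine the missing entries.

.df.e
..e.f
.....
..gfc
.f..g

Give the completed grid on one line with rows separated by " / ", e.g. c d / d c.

Cell (r3,c5): row 3 is empty so far; column 5 has {c,e,f,g} → d.
Cell (r4,c2): row 4 has {c,f,g}; column 2 has {d,f} → e.
Cell (r3,c3): row 3 has {d}; column 3 has {e,f,g} → c.
Cell (r4,c1): row 4 has {c,e,f,g}; column 1 is empty so far → d.
Cell (r5,c3): row 5 has {f,g}; column 3 has {c,e,f,g} → d.
Cell (r3,c2): row 3 has {c,d}; column 2 has {d,e,f} → g.
Cell (r3,c4): row 3 has {c,d,g}; column 4 has {f} → e.
Cell (r5,c4): row 5 has {d,f,g}; column 4 has {e,f} → c.
Cell (r1,c4): row 1 has {d,e,f}; column 4 has {c,e,f} → g.
Cell (r2,c2): row 2 has {e,f}; column 2 has {d,e,f,g} → c.
Cell (r2,c4): row 2 has {c,e,f}; column 4 has {c,e,f,g} → d.
Cell (r3,c1): row 3 has {c,d,e,g}; column 1 has {d} → f.
Cell (r5,c1): row 5 has {c,d,f,g}; column 1 has {d,f} → e.
Cell (r1,c1): row 1 has {d,e,f,g}; column 1 has {d,e,f} → c.
Cell (r2,c1): row 2 has {c,d,e,f}; column 1 has {c,d,e,f} → g.

c d f g e / g c e d f / f g c e d / d e g f c / e f d c g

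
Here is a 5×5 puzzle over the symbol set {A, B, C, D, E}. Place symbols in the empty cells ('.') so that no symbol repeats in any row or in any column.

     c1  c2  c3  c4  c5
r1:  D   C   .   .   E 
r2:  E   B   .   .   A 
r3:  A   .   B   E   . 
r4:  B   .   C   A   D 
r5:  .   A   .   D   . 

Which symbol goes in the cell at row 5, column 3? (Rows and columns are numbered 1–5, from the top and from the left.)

E

(r1,c3): row 1 has {C,D,E}; column 3 has {B,C}, so it must be A.
(r1,c4): row 1 has {A,C,D,E}; column 4 has {A,D,E}, so it must be B.
(r2,c3): row 2 has {A,B,E}; column 3 has {A,B,C}, so it must be D.
(r2,c4): row 2 has {A,B,D,E}; column 4 has {A,B,D,E}, so it must be C.
(r3,c2): row 3 has {A,B,E}; column 2 has {A,B,C}, so it must be D.
(r3,c5): row 3 has {A,B,D,E}; column 5 has {A,D,E}, so it must be C.
(r4,c2): row 4 has {A,B,C,D}; column 2 has {A,B,C,D}, so it must be E.
(r5,c1): row 5 has {A,D}; column 1 has {A,B,D,E}, so it must be C.
(r5,c3): row 5 has {A,C,D}; column 3 has {A,B,C,D}, so it must be E.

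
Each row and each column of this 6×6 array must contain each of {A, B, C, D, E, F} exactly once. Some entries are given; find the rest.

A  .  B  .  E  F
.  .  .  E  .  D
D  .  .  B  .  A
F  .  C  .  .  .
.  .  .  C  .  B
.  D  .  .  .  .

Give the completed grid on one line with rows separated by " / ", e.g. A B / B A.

A C B D E F / C F A E B D / D E F B C A / F B C A D E / E A D C F B / B D E F A C

Cell (r1,c2): row 1 has {A,B,E,F}; column 2 has {D} → C.
Cell (r1,c4): row 1 has {A,B,C,E,F}; column 4 has {B,C,E} → D.
Cell (r4,c4): row 4 has {C,F}; column 4 has {B,C,D,E} → A.
Cell (r4,c6): row 4 has {A,C,F}; column 6 has {A,B,D,F} → E.
Cell (r5,c1): row 5 has {B,C}; column 1 has {A,D,F} → E.
Cell (r6,c4): row 6 has {D}; column 4 has {A,B,C,D,E} → F.
Cell (r6,c6): row 6 has {D,F}; column 6 has {A,B,D,E,F} → C.
Cell (r4,c2): row 4 has {A,C,E,F}; column 2 has {C,D} → B.
Cell (r4,c5): row 4 has {A,B,C,E,F}; column 5 has {E} → D.
Cell (r6,c1): row 6 has {C,D,F}; column 1 has {A,D,E,F} → B.
Cell (r6,c5): row 6 has {B,C,D,F}; column 5 has {D,E} → A.
Cell (r2,c1): row 2 has {D,E}; column 1 has {A,B,D,E,F} → C.
Cell (r5,c5): row 5 has {B,C,E}; column 5 has {A,D,E} → F.
Cell (r6,c3): row 6 has {A,B,C,D,F}; column 3 has {B,C} → E.
Cell (r2,c5): row 2 has {C,D,E}; column 5 has {A,D,E,F} → B.
Cell (r3,c3): row 3 has {A,B,D}; column 3 has {B,C,E} → F.
Cell (r3,c5): row 3 has {A,B,D,F}; column 5 has {A,B,D,E,F} → C.
Cell (r5,c2): row 5 has {B,C,E,F}; column 2 has {B,C,D} → A.
Cell (r5,c3): row 5 has {A,B,C,E,F}; column 3 has {B,C,E,F} → D.
Cell (r2,c2): row 2 has {B,C,D,E}; column 2 has {A,B,C,D} → F.
Cell (r2,c3): row 2 has {B,C,D,E,F}; column 3 has {B,C,D,E,F} → A.
Cell (r3,c2): row 3 has {A,B,C,D,F}; column 2 has {A,B,C,D,F} → E.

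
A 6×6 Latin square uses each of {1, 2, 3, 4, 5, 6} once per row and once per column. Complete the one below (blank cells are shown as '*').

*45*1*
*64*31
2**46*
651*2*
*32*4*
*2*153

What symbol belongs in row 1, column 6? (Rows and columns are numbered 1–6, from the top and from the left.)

(r1,c1) = 3
(r2,c1) = 5
(r2,c4) = 2
(r3,c2) = 1
(r3,c3) = 3
(r3,c6) = 5
(r4,c4) = 3
(r4,c6) = 4
(r5,c1) = 1
(r5,c6) = 6
(r6,c1) = 4
(r6,c3) = 6
(r1,c4) = 6
(r1,c6) = 2

2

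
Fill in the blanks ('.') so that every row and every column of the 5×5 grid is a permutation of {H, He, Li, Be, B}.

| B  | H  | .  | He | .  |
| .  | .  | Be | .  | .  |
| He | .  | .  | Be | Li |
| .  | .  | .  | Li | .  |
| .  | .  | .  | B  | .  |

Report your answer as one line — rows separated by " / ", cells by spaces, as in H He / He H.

B H Li He Be / Li He Be H B / He B H Be Li / H Be B Li He / Be Li He B H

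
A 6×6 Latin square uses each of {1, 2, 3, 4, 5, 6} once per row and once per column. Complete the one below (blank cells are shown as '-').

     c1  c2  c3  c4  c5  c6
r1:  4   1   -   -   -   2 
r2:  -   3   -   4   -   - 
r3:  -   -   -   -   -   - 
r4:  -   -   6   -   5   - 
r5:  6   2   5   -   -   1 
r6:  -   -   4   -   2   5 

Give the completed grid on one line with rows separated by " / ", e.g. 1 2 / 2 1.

4 1 3 5 6 2 / 5 3 2 4 1 6 / 2 5 1 6 3 4 / 1 4 6 2 5 3 / 6 2 5 3 4 1 / 3 6 4 1 2 5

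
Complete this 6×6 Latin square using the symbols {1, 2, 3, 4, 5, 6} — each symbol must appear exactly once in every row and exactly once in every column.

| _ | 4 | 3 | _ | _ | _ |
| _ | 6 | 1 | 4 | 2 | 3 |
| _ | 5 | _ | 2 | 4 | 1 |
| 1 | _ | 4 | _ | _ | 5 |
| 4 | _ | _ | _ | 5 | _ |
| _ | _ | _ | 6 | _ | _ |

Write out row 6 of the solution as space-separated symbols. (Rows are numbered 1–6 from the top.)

2 1 5 6 3 4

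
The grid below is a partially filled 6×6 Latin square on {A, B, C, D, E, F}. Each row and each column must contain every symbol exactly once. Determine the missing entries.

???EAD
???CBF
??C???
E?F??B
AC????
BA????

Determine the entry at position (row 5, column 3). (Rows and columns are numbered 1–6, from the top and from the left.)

D

(r1,c3) = B
(r2,c1) = D
(r2,c2) = E
(r2,c3) = A
(r3,c1) = F
(r4,c2) = D
(r4,c4) = A
(r4,c5) = C
(r5,c6) = E
(r6,c6) = C
(r1,c1) = C
(r1,c2) = F
(r3,c2) = B
(r3,c4) = D
(r3,c5) = E
(r3,c6) = A
(r5,c3) = D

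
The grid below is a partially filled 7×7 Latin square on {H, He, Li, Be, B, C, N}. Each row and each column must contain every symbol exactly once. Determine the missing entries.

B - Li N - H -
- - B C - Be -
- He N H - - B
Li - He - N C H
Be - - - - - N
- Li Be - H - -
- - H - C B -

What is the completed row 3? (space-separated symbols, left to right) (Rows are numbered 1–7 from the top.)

C He N H Be Li B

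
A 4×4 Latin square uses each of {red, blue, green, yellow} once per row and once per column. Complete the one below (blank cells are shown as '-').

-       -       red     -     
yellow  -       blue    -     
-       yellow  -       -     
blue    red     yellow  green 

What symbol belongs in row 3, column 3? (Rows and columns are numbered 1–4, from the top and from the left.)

green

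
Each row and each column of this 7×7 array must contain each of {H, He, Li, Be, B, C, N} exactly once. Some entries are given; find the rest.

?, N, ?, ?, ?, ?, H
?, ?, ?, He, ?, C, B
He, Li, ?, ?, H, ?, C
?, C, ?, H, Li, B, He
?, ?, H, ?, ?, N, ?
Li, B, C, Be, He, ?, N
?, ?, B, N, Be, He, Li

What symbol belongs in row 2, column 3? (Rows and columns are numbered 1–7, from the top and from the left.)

Cell (r2,c5): row 2 has {He,B,C}; column 5 has {H,He,Li,Be} → N.
Cell (r3,c4): row 3 has {H,He,Li,C}; column 4 has {H,He,Be,N} → B.
Cell (r3,c6): row 3 has {H,He,Li,B,C}; column 6 has {He,B,C,N} → Be.
Cell (r5,c7): row 5 has {H,N}; column 7 has {H,He,Li,B,C,N} → Be.
Cell (r6,c6): row 6 has {He,Li,Be,B,C,N}; column 6 has {He,Be,B,C,N} → H.
Cell (r7,c2): row 7 has {He,Li,Be,B,N}; column 2 has {Li,B,C,N} → H.
Cell (r1,c6): row 1 has {H,N}; column 6 has {H,He,Be,B,C,N} → Li.
Cell (r2,c2): row 2 has {He,B,C,N}; column 2 has {H,Li,B,C,N} → Be.
Cell (r2,c3): row 2 has {He,Be,B,C,N}; column 3 has {H,B,C} → Li.

Li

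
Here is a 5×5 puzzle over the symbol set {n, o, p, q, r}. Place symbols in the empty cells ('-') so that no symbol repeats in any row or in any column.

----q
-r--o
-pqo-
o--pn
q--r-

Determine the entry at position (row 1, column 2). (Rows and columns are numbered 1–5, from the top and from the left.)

o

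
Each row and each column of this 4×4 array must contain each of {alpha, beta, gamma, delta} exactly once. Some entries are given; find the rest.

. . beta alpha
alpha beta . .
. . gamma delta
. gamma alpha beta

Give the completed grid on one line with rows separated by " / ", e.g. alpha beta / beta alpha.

gamma delta beta alpha / alpha beta delta gamma / beta alpha gamma delta / delta gamma alpha beta

(r1,c2): row 1 has {alpha,beta}; column 2 has {beta,gamma}, so it must be delta.
(r2,c3): row 2 has {alpha,beta}; column 3 has {alpha,beta,gamma}, so it must be delta.
(r2,c4): row 2 has {alpha,beta,delta}; column 4 has {alpha,beta,delta}, so it must be gamma.
(r3,c1): row 3 has {gamma,delta}; column 1 has {alpha}, so it must be beta.
(r3,c2): row 3 has {beta,gamma,delta}; column 2 has {beta,gamma,delta}, so it must be alpha.
(r4,c1): row 4 has {alpha,beta,gamma}; column 1 has {alpha,beta}, so it must be delta.
(r1,c1): row 1 has {alpha,beta,delta}; column 1 has {alpha,beta,delta}, so it must be gamma.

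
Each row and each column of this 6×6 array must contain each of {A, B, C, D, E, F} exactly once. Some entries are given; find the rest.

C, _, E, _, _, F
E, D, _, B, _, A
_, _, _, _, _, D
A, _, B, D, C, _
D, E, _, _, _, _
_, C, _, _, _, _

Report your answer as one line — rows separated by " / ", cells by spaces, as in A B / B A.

(r1,c4) = A
(r2,c5) = F
(r4,c2) = F
(r4,c6) = E
(r6,c6) = B
(r1,c2) = B
(r1,c5) = D
(r2,c3) = C
(r3,c2) = A
(r3,c3) = F
(r5,c3) = A
(r5,c5) = B
(r5,c6) = C
(r6,c1) = F
(r6,c3) = D
(r6,c4) = E
(r6,c5) = A
(r3,c1) = B
(r3,c4) = C
(r3,c5) = E
(r5,c4) = F

C B E A D F / E D C B F A / B A F C E D / A F B D C E / D E A F B C / F C D E A B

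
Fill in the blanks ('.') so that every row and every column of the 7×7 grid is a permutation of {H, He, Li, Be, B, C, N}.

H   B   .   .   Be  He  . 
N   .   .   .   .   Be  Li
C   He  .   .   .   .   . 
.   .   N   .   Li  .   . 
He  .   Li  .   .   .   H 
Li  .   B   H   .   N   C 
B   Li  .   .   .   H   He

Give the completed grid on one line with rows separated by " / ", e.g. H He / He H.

H B C Li Be He N / N C He B H Be Li / C He H N B Li Be / Be H N He Li C B / He N Li Be C B H / Li Be B H He N C / B Li Be C N H He

Cell (r1,c3): row 1 has {H,He,Be,B}; column 3 has {Li,B,N} → C.
Cell (r1,c7): row 1 has {H,He,Be,B,C}; column 7 has {H,He,Li,C} → N.
Cell (r4,c1): row 4 has {Li,N}; column 1 has {H,He,Li,B,C,N} → Be.
Cell (r4,c7): row 4 has {Li,Be,N}; column 7 has {H,He,Li,C,N} → B.
Cell (r6,c2): row 6 has {H,Li,B,C,N}; column 2 has {He,Li,B} → Be.
Cell (r6,c5): row 6 has {H,Li,Be,B,C,N}; column 5 has {Li,Be} → He.
Cell (r7,c3): row 7 has {H,He,Li,B}; column 3 has {Li,B,C,N} → Be.
Cell (r1,c4): row 1 has {H,He,Be,B,C,N}; column 4 has {H} → Li.
Cell (r3,c3): row 3 has {He,C}; column 3 has {Li,Be,B,C,N} → H.
Cell (r3,c7): row 3 has {H,He,C}; column 7 has {H,He,Li,B,C,N} → Be.
Cell (r4,c6): row 4 has {Li,Be,B,N}; column 6 has {H,He,Be,N} → C.
Cell (r5,c6): row 5 has {H,He,Li}; column 6 has {H,He,Be,C,N} → B.
Cell (r2,c3): row 2 has {Li,Be,N}; column 3 has {H,Li,Be,B,C,N} → He.
Cell (r3,c6): row 3 has {H,He,Be,C}; column 6 has {H,He,Be,B,C,N} → Li.
Cell (r4,c2): row 4 has {Li,Be,B,C,N}; column 2 has {He,Li,Be,B} → H.
Cell (r4,c4): row 4 has {H,Li,Be,B,C,N}; column 4 has {H,Li} → He.
Cell (r2,c2): row 2 has {He,Li,Be,N}; column 2 has {H,He,Li,Be,B} → C.
Cell (r2,c4): row 2 has {He,Li,Be,C,N}; column 4 has {H,He,Li} → B.
Cell (r2,c5): row 2 has {He,Li,Be,B,C,N}; column 5 has {He,Li,Be} → H.
Cell (r3,c4): row 3 has {H,He,Li,Be,C}; column 4 has {H,He,Li,B} → N.
Cell (r3,c5): row 3 has {H,He,Li,Be,C,N}; column 5 has {H,He,Li,Be} → B.
Cell (r5,c2): row 5 has {H,He,Li,B}; column 2 has {H,He,Li,Be,B,C} → N.
Cell (r5,c5): row 5 has {H,He,Li,B,N}; column 5 has {H,He,Li,Be,B} → C.
Cell (r7,c4): row 7 has {H,He,Li,Be,B}; column 4 has {H,He,Li,B,N} → C.
Cell (r7,c5): row 7 has {H,He,Li,Be,B,C}; column 5 has {H,He,Li,Be,B,C} → N.
Cell (r5,c4): row 5 has {H,He,Li,B,C,N}; column 4 has {H,He,Li,B,C,N} → Be.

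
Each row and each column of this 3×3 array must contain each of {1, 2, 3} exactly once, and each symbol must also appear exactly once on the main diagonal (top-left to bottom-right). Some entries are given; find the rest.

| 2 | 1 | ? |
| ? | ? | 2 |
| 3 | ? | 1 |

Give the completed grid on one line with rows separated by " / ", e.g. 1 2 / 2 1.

2 1 3 / 1 3 2 / 3 2 1

At row 1, column 3: row 1 has {1,2}; column 3 has {1,2}; that leaves 3.
At row 2, column 1: row 2 has {2}; column 1 has {2,3}; that leaves 1.
At row 2, column 2: row 2 has {1,2}; column 2 has {1}; the diagonal has {1,2}; that leaves 3.
At row 3, column 2: row 3 has {1,3}; column 2 has {1,3}; that leaves 2.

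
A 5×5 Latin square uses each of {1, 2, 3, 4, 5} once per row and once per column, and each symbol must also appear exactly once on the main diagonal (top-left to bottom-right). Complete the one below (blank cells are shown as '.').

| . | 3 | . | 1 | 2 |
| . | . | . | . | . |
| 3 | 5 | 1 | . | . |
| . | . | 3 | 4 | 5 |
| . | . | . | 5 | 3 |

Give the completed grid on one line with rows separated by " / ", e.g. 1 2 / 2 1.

5 3 4 1 2 / 4 2 5 3 1 / 3 5 1 2 4 / 2 1 3 4 5 / 1 4 2 5 3

(r1,c1) = 5
(r1,c3) = 4
(r2,c2) = 2
(r2,c3) = 5
(r2,c4) = 3
(r3,c4) = 2
(r3,c5) = 4
(r4,c2) = 1
(r5,c2) = 4
(r5,c3) = 2
(r2,c5) = 1
(r4,c1) = 2
(r5,c1) = 1
(r2,c1) = 4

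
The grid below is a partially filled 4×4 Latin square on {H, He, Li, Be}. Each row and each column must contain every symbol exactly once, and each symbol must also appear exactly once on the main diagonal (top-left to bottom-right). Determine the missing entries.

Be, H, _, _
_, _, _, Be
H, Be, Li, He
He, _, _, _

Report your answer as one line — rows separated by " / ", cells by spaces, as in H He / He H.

At row 1, column 3: row 1 has {H,Be}; column 3 has {Li}; that leaves He.
At row 1, column 4: row 1 has {H,He,Be}; column 4 has {He,Be}; that leaves Li.
At row 2, column 1: row 2 has {Be}; column 1 has {H,He,Be}; that leaves Li.
At row 2, column 2: row 2 has {Li,Be}; column 2 has {H,Be}; the diagonal has {Li,Be}; that leaves He.
At row 2, column 3: row 2 has {He,Li,Be}; column 3 has {He,Li}; that leaves H.
At row 4, column 2: row 4 has {He}; column 2 has {H,He,Be}; that leaves Li.
At row 4, column 3: row 4 has {He,Li}; column 3 has {H,He,Li}; that leaves Be.
At row 4, column 4: row 4 has {He,Li,Be}; column 4 has {He,Li,Be}; the diagonal has {He,Li,Be}; that leaves H.

Be H He Li / Li He H Be / H Be Li He / He Li Be H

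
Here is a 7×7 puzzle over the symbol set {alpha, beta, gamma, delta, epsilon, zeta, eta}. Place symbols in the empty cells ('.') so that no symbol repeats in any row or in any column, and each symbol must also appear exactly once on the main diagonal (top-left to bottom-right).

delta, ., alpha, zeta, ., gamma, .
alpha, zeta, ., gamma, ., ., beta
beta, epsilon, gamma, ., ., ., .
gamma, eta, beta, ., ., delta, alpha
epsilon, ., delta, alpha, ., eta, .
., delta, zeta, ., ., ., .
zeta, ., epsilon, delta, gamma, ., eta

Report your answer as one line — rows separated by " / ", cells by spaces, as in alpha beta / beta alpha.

delta beta alpha zeta eta gamma epsilon / alpha zeta eta gamma delta epsilon beta / beta epsilon gamma eta alpha zeta delta / gamma eta beta epsilon zeta delta alpha / epsilon gamma delta alpha beta eta zeta / eta delta zeta beta epsilon alpha gamma / zeta alpha epsilon delta gamma beta eta

row 1 has {alpha,gamma,delta,zeta}; column 2 has {delta,epsilon,zeta,eta} — only beta is left for (r1,c2).
row 1 has {alpha,beta,gamma,delta,zeta}; column 7 has {alpha,beta,eta} — only epsilon is left for (r1,c7).
row 2 has {alpha,beta,gamma,zeta}; column 3 has {alpha,beta,gamma,delta,epsilon,zeta} — only eta is left for (r2,c3).
row 2 has {alpha,beta,gamma,zeta,eta}; column 6 has {gamma,delta,eta} — only epsilon is left for (r2,c6).
row 3 has {beta,gamma,epsilon}; column 4 has {alpha,gamma,delta,zeta} — only eta is left for (r3,c4).
row 4 has {alpha,beta,gamma,delta,eta}; column 4 has {alpha,gamma,delta,zeta,eta}; the diagonal has {gamma,delta,zeta,eta} — only epsilon is left for (r4,c4).
row 4 has {alpha,beta,gamma,delta,epsilon,eta}; column 5 has {gamma} — only zeta is left for (r4,c5).
row 5 has {alpha,delta,epsilon,eta}; column 2 has {beta,delta,epsilon,zeta,eta} — only gamma is left for (r5,c2).
row 5 has {alpha,gamma,delta,epsilon,eta}; column 5 has {gamma,zeta}; the diagonal has {gamma,delta,epsilon,zeta,eta} — only beta is left for (r5,c5).
row 5 has {alpha,beta,gamma,delta,epsilon,eta}; column 7 has {alpha,beta,epsilon,eta} — only zeta is left for (r5,c7).
row 6 has {delta,zeta}; column 1 has {alpha,beta,gamma,delta,epsilon,zeta} — only eta is left for (r6,c1).
row 6 has {delta,zeta,eta}; column 4 has {alpha,gamma,delta,epsilon,zeta,eta} — only beta is left for (r6,c4).
row 6 has {beta,delta,zeta,eta}; column 6 has {gamma,delta,epsilon,eta}; the diagonal has {beta,gamma,delta,epsilon,zeta,eta} — only alpha is left for (r6,c6).
row 6 has {alpha,beta,delta,zeta,eta}; column 7 has {alpha,beta,epsilon,zeta,eta} — only gamma is left for (r6,c7).
row 7 has {gamma,delta,epsilon,zeta,eta}; column 2 has {beta,gamma,delta,epsilon,zeta,eta} — only alpha is left for (r7,c2).
row 7 has {alpha,gamma,delta,epsilon,zeta,eta}; column 6 has {alpha,gamma,delta,epsilon,eta} — only beta is left for (r7,c6).
row 1 has {alpha,beta,gamma,delta,epsilon,zeta}; column 5 has {beta,gamma,zeta} — only eta is left for (r1,c5).
row 2 has {alpha,beta,gamma,epsilon,zeta,eta}; column 5 has {beta,gamma,zeta,eta} — only delta is left for (r2,c5).
row 3 has {beta,gamma,epsilon,eta}; column 5 has {beta,gamma,delta,zeta,eta} — only alpha is left for (r3,c5).
row 3 has {alpha,beta,gamma,epsilon,eta}; column 6 has {alpha,beta,gamma,delta,epsilon,eta} — only zeta is left for (r3,c6).
row 3 has {alpha,beta,gamma,epsilon,zeta,eta}; column 7 has {alpha,beta,gamma,epsilon,zeta,eta} — only delta is left for (r3,c7).
row 6 has {alpha,beta,gamma,delta,zeta,eta}; column 5 has {alpha,beta,gamma,delta,zeta,eta} — only epsilon is left for (r6,c5).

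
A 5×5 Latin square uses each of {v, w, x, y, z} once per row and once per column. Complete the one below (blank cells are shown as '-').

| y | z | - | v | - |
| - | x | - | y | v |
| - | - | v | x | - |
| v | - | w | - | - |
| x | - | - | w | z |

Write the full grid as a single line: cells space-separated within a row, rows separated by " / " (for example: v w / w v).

y z x v w / w x z y v / z w v x y / v y w z x / x v y w z

At row 1, column 3: row 1 has {v,y,z}; column 3 has {v,w}; that leaves x.
At row 1, column 5: row 1 has {v,x,y,z}; column 5 has {v,z}; that leaves w.
At row 2, column 3: row 2 has {v,x,y}; column 3 has {v,w,x}; that leaves z.
At row 3, column 5: row 3 has {v,x}; column 5 has {v,w,z}; that leaves y.
At row 4, column 2: row 4 has {v,w}; column 2 has {x,z}; that leaves y.
At row 4, column 4: row 4 has {v,w,y}; column 4 has {v,w,x,y}; that leaves z.
At row 4, column 5: row 4 has {v,w,y,z}; column 5 has {v,w,y,z}; that leaves x.
At row 5, column 2: row 5 has {w,x,z}; column 2 has {x,y,z}; that leaves v.
At row 5, column 3: row 5 has {v,w,x,z}; column 3 has {v,w,x,z}; that leaves y.
At row 2, column 1: row 2 has {v,x,y,z}; column 1 has {v,x,y}; that leaves w.
At row 3, column 1: row 3 has {v,x,y}; column 1 has {v,w,x,y}; that leaves z.
At row 3, column 2: row 3 has {v,x,y,z}; column 2 has {v,x,y,z}; that leaves w.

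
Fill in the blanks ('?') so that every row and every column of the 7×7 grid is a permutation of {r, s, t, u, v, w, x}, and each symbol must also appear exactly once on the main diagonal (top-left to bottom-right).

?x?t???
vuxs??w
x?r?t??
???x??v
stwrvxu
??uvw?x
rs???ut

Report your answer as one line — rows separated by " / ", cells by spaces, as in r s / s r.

w x s t u v r / v u x s r t w / x v r u t w s / u w t x s r v / s t w r v x u / t r u v w s x / r s v w x u t

(r1,c1): row 1 has {t,x}; column 1 has {r,s,v,x}; the diagonal has {r,t,u,v,x}, so it must be w.
(r2,c5): row 2 has {s,u,v,w,x}; column 5 has {t,v,w}, so it must be r.
(r2,c6): row 2 has {r,s,u,v,w,x}; column 6 has {u,x}, so it must be t.
(r3,c7): row 3 has {r,t,x}; column 7 has {t,u,v,w,x}, so it must be s.
(r6,c1): row 6 has {u,v,w,x}; column 1 has {r,s,v,w,x}, so it must be t.
(r6,c2): row 6 has {t,u,v,w,x}; column 2 has {s,t,u,x}, so it must be r.
(r6,c6): row 6 has {r,t,u,v,w,x}; column 6 has {t,u,x}; the diagonal has {r,t,u,v,w,x}, so it must be s.
(r7,c3): row 7 has {r,s,t,u}; column 3 has {r,u,w,x}, so it must be v.
(r7,c4): row 7 has {r,s,t,u,v}; column 4 has {r,s,t,v,x}, so it must be w.
(r7,c5): row 7 has {r,s,t,u,v,w}; column 5 has {r,t,v,w}, so it must be x.
(r1,c3): row 1 has {t,w,x}; column 3 has {r,u,v,w,x}, so it must be s.
(r1,c5): row 1 has {s,t,w,x}; column 5 has {r,t,v,w,x}, so it must be u.
(r1,c7): row 1 has {s,t,u,w,x}; column 7 has {s,t,u,v,w,x}, so it must be r.
(r3,c4): row 3 has {r,s,t,x}; column 4 has {r,s,t,v,w,x}, so it must be u.
(r4,c1): row 4 has {v,x}; column 1 has {r,s,t,v,w,x}, so it must be u.
(r4,c2): row 4 has {u,v,x}; column 2 has {r,s,t,u,x}, so it must be w.
(r4,c3): row 4 has {u,v,w,x}; column 3 has {r,s,u,v,w,x}, so it must be t.
(r4,c5): row 4 has {t,u,v,w,x}; column 5 has {r,t,u,v,w,x}, so it must be s.
(r4,c6): row 4 has {s,t,u,v,w,x}; column 6 has {s,t,u,x}, so it must be r.
(r1,c6): row 1 has {r,s,t,u,w,x}; column 6 has {r,s,t,u,x}, so it must be v.
(r3,c2): row 3 has {r,s,t,u,x}; column 2 has {r,s,t,u,w,x}, so it must be v.
(r3,c6): row 3 has {r,s,t,u,v,x}; column 6 has {r,s,t,u,v,x}, so it must be w.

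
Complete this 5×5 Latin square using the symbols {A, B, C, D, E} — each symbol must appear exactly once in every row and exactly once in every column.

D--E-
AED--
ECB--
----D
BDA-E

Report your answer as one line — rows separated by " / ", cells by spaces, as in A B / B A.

Cell (r1,c3): row 1 has {D,E}; column 3 has {A,B,D} → C.
Cell (r3,c5): row 3 has {B,C,E}; column 5 has {D,E} → A.
Cell (r4,c1): row 4 has {D}; column 1 has {A,B,D,E} → C.
Cell (r4,c3): row 4 has {C,D}; column 3 has {A,B,C,D} → E.
Cell (r5,c4): row 5 has {A,B,D,E}; column 4 has {E} → C.
Cell (r1,c5): row 1 has {C,D,E}; column 5 has {A,D,E} → B.
Cell (r2,c4): row 2 has {A,D,E}; column 4 has {C,E} → B.
Cell (r2,c5): row 2 has {A,B,D,E}; column 5 has {A,B,D,E} → C.
Cell (r3,c4): row 3 has {A,B,C,E}; column 4 has {B,C,E} → D.
Cell (r4,c4): row 4 has {C,D,E}; column 4 has {B,C,D,E} → A.
Cell (r1,c2): row 1 has {B,C,D,E}; column 2 has {C,D,E} → A.
Cell (r4,c2): row 4 has {A,C,D,E}; column 2 has {A,C,D,E} → B.

D A C E B / A E D B C / E C B D A / C B E A D / B D A C E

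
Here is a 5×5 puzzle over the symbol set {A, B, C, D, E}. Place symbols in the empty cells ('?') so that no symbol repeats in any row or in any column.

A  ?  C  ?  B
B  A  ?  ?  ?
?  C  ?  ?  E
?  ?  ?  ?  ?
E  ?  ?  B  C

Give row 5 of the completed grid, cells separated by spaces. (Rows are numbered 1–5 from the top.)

E D A B C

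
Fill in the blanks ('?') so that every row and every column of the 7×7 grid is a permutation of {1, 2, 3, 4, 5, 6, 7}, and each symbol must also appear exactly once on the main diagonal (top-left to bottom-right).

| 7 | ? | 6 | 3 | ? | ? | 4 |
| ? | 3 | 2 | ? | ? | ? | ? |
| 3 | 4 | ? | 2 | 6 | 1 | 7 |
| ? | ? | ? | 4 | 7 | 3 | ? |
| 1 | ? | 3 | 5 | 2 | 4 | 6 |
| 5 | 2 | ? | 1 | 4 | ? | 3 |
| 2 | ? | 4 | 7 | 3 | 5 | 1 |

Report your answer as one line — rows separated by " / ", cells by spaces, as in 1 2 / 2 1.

(r1,c6) = 2
(r2,c4) = 6
(r2,c6) = 7
(r2,c7) = 5
(r3,c3) = 5
(r4,c1) = 6
(r4,c3) = 1
(r4,c7) = 2
(r5,c2) = 7
(r6,c3) = 7
(r6,c6) = 6
(r7,c2) = 6
(r2,c1) = 4
(r2,c5) = 1
(r4,c2) = 5
(r1,c2) = 1
(r1,c5) = 5

7 1 6 3 5 2 4 / 4 3 2 6 1 7 5 / 3 4 5 2 6 1 7 / 6 5 1 4 7 3 2 / 1 7 3 5 2 4 6 / 5 2 7 1 4 6 3 / 2 6 4 7 3 5 1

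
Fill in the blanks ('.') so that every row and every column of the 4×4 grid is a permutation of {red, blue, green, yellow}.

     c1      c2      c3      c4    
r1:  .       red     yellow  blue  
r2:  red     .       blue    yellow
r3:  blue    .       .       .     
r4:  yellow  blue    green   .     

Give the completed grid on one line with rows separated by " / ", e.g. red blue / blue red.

green red yellow blue / red green blue yellow / blue yellow red green / yellow blue green red

(r1,c1): row 1 has {red,blue,yellow}; column 1 has {red,blue,yellow}, so it must be green.
(r2,c2): row 2 has {red,blue,yellow}; column 2 has {red,blue}, so it must be green.
(r3,c2): row 3 has {blue}; column 2 has {red,blue,green}, so it must be yellow.
(r3,c3): row 3 has {blue,yellow}; column 3 has {blue,green,yellow}, so it must be red.
(r3,c4): row 3 has {red,blue,yellow}; column 4 has {blue,yellow}, so it must be green.
(r4,c4): row 4 has {blue,green,yellow}; column 4 has {blue,green,yellow}, so it must be red.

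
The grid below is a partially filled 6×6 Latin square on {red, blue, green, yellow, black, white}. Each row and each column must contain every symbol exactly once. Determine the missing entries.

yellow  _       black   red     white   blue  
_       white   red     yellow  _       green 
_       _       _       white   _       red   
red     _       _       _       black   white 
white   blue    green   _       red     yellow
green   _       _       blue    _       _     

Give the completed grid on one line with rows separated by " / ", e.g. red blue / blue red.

(r1,c2) = green
(r2,c5) = blue
(r4,c2) = yellow
(r4,c3) = blue
(r4,c4) = green
(r5,c4) = black
(r6,c5) = yellow
(r6,c6) = black
(r2,c1) = black
(r3,c1) = blue
(r3,c2) = black
(r3,c3) = yellow
(r3,c5) = green
(r6,c2) = red
(r6,c3) = white

yellow green black red white blue / black white red yellow blue green / blue black yellow white green red / red yellow blue green black white / white blue green black red yellow / green red white blue yellow black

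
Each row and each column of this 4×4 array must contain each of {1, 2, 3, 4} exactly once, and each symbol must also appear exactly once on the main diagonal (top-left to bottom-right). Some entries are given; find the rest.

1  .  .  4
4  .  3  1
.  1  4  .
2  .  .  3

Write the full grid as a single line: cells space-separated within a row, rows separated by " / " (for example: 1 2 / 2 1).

Cell (r1,c3): row 1 has {1,4}; column 3 has {3,4} → 2.
Cell (r2,c2): row 2 has {1,3,4}; column 2 has {1}; the diagonal has {1,3,4} → 2.
Cell (r3,c1): row 3 has {1,4}; column 1 has {1,2,4} → 3.
Cell (r3,c4): row 3 has {1,3,4}; column 4 has {1,3,4} → 2.
Cell (r4,c2): row 4 has {2,3}; column 2 has {1,2} → 4.
Cell (r4,c3): row 4 has {2,3,4}; column 3 has {2,3,4} → 1.
Cell (r1,c2): row 1 has {1,2,4}; column 2 has {1,2,4} → 3.

1 3 2 4 / 4 2 3 1 / 3 1 4 2 / 2 4 1 3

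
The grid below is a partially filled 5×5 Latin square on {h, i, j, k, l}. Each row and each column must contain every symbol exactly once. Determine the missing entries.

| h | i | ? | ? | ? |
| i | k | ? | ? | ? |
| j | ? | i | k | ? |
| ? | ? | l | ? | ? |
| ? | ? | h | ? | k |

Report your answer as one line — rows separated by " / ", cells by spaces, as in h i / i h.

h i k l j / i k j h l / j l i k h / k h l j i / l j h i k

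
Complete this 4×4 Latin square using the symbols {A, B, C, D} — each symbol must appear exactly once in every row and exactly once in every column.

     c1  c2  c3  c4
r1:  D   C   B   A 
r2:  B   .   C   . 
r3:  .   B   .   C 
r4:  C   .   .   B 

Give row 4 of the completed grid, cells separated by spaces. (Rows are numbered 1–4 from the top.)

C D A B

(r2,c4): row 2 has {B,C}; column 4 has {A,B,C}, so it must be D.
(r3,c1): row 3 has {B,C}; column 1 has {B,C,D}, so it must be A.
(r3,c3): row 3 has {A,B,C}; column 3 has {B,C}, so it must be D.
(r4,c3): row 4 has {B,C}; column 3 has {B,C,D}, so it must be A.
(r2,c2): row 2 has {B,C,D}; column 2 has {B,C}, so it must be A.
(r4,c2): row 4 has {A,B,C}; column 2 has {A,B,C}, so it must be D.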